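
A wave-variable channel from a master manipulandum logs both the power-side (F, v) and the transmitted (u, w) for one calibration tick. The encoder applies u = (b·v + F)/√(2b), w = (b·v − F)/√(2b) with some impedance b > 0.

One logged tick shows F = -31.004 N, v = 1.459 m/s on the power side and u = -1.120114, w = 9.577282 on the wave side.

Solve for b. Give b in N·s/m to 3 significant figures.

b = 16.8 N·s/m

u + w = 8.457168;  u + w = √(2b)·v, so √(2b) = 8.457168/1.459 = 5.796551.
b = (√(2b))²/2 = 33.600004/2 = 16.800002.
(Check via u − w = 2F/√(2b): u − w = -10.697396, 2F/√(2b) = -10.697396.)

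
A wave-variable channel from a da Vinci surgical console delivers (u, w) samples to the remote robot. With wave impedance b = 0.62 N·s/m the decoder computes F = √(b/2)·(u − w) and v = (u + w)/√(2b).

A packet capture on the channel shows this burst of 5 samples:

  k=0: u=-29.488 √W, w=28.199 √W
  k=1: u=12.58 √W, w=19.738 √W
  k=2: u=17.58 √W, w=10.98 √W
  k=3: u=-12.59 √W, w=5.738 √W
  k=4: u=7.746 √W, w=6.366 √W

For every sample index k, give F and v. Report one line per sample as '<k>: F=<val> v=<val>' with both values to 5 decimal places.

k=0: u−w=-57.68700, u+w=-1.28900; √(b/2)=0.55678, √(2b)=1.11355; F=0.55678×(-57.687)=-32.11876, v=-1.28900/1.11355=-1.15756
k=1: u−w=-7.15800, u+w=32.31800; √(b/2)=0.55678, √(2b)=1.11355; F=0.55678×(-7.158)=-3.98541, v=32.31800/1.11355=29.02242
k=2: u−w=6.60000, u+w=28.56000; √(b/2)=0.55678, √(2b)=1.11355; F=0.55678×6.6=3.67472, v=28.56000/1.11355=25.64764
k=3: u−w=-18.32800, u+w=-6.85200; √(b/2)=0.55678, √(2b)=1.11355; F=0.55678×(-18.328)=-10.20460, v=-6.85200/1.11355=-6.15328
k=4: u−w=1.38000, u+w=14.11200; √(b/2)=0.55678, √(2b)=1.11355; F=0.55678×1.38=0.76835, v=14.11200/1.11355=12.67295

0: F=-32.11876 v=-1.15756
1: F=-3.98541 v=29.02242
2: F=3.67472 v=25.64764
3: F=-10.20460 v=-6.15328
4: F=0.76835 v=12.67295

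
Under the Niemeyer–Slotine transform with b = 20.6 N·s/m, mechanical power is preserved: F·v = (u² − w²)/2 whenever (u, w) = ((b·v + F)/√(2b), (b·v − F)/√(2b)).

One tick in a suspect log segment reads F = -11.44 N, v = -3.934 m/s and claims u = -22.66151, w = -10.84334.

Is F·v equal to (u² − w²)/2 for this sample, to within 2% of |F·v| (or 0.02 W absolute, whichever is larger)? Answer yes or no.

no

F·v = (-11.44)×(-3.934) = 45.0050 W.
(u² − w²)/2 = (513.5440 − 117.5780)/2 = 197.9830 W.
|Δ| = 152.9780;  2% of max(1, |F·v|) = 0.9001.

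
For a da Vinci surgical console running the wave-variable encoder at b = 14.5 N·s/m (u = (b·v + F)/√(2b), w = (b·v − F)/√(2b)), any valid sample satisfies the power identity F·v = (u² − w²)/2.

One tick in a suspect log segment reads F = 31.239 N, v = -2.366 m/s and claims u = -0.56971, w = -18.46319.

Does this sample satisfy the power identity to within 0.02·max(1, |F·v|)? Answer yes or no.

F·v = 31.239×(-2.366) = -73.91147 W.
(u² − w²)/2 = (0.32457 − 340.88938)/2 = -170.28241 W.
|Δ| = 96.37093;  2% of max(1, |F·v|) = 1.47823.

no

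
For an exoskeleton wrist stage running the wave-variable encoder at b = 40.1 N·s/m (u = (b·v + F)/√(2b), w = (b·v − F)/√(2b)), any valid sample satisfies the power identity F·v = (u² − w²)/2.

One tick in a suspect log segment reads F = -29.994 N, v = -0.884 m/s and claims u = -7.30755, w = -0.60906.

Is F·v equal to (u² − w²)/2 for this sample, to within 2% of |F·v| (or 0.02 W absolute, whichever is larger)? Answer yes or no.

F·v = (-29.994)×(-0.884) = 26.51470 W.
(u² − w²)/2 = (53.40029 − 0.37095)/2 = 26.51467 W.
|Δ| = 0.00003;  2% of max(1, |F·v|) = 0.53029.

yes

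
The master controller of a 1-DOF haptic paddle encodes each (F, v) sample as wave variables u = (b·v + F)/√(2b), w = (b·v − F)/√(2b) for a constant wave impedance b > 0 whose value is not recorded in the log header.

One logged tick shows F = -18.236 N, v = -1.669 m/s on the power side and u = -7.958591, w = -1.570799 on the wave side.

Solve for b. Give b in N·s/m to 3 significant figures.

u + w = -9.529390;  u + w = √(2b)·v, so √(2b) = -9.529390/(-1.669) = 5.709641.
b = (√(2b))²/2 = 32.599995/2 = 16.299997.
(Check via u − w = 2F/√(2b): u − w = -6.387792, 2F/√(2b) = -6.387793.)

b = 16.3 N·s/m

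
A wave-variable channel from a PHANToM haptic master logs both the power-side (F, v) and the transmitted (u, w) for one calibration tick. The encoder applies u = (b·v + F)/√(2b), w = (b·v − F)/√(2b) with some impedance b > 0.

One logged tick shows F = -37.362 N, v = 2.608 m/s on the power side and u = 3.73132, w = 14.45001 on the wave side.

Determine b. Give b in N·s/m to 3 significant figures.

u + w = 18.1813;  u + w = √(2b)·v, so √(2b) = 18.1813/2.608 = 6.9714.
b = (√(2b))²/2 = 48.6000/2 = 24.3000.
(Check via u − w = 2F/√(2b): u − w = -10.7187, 2F/√(2b) = -10.7187.)

b = 24.3 N·s/m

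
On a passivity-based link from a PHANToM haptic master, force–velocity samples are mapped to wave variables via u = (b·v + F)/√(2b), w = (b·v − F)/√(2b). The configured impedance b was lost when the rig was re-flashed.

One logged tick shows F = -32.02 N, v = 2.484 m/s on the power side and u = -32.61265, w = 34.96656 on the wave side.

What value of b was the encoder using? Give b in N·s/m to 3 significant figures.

b = 0.449 N·s/m

u + w = 2.3539;  u + w = √(2b)·v, so √(2b) = 2.3539/2.484 = 0.9476.
b = (√(2b))²/2 = 0.8980/2 = 0.4490.
(Check via u − w = 2F/√(2b): u − w = -67.5792, 2F/√(2b) = -67.5792.)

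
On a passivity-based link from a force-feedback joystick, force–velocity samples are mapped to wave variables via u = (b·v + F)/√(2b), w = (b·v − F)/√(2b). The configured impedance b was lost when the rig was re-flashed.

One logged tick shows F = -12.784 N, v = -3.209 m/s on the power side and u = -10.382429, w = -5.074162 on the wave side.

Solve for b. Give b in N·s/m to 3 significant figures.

b = 11.6 N·s/m

u + w = -15.456591;  u + w = √(2b)·v, so √(2b) = -15.456591/(-3.209) = 4.816638.
b = (√(2b))²/2 = 23.200001/2 = 11.600000.
(Check via u − w = 2F/√(2b): u − w = -5.308267, 2F/√(2b) = -5.308267.)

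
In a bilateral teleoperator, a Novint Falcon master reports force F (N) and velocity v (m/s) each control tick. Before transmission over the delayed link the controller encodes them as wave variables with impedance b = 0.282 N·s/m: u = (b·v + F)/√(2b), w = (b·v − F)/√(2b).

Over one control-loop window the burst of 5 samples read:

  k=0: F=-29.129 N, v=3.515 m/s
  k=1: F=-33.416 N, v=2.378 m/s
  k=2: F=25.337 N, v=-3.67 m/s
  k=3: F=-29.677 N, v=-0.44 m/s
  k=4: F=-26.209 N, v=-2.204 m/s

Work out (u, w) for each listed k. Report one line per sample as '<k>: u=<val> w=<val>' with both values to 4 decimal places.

k=0: b·v=0.282×3.515=0.9912; √(2b)=0.7510; u=(0.9912+(-29.129))/0.7510=-37.4671, w=(0.9912−(-29.129))/0.7510=40.1069
k=1: b·v=0.282×2.378=0.6706; √(2b)=0.7510; u=(0.6706+(-33.416))/0.7510=-43.6024, w=(0.6706−(-33.416))/0.7510=45.3883
k=2: b·v=0.282×(-3.67)=-1.0349; √(2b)=0.7510; u=(-1.0349+25.337)/0.7510=32.3596, w=(-1.0349−25.337)/0.7510=-35.1158
k=3: b·v=0.282×(-0.44)=-0.1241; √(2b)=0.7510; u=(-0.1241+(-29.677))/0.7510=-39.6819, w=(-0.1241−(-29.677))/0.7510=39.3515
k=4: b·v=0.282×(-2.204)=-0.6215; √(2b)=0.7510; u=(-0.6215+(-26.209))/0.7510=-35.7264, w=(-0.6215−(-26.209))/0.7510=34.0712

0: u=-37.4671 w=40.1069
1: u=-43.6024 w=45.3883
2: u=32.3596 w=-35.1158
3: u=-39.6819 w=39.3515
4: u=-35.7264 w=34.0712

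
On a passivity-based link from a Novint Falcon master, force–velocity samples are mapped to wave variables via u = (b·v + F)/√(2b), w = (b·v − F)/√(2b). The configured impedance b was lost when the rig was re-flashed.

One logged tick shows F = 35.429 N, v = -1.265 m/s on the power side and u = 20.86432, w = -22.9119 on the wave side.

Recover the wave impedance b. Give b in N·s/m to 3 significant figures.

b = 1.31 N·s/m

u + w = -2.04758;  u + w = √(2b)·v, so √(2b) = -2.04758/(-1.265) = 1.61864.
b = (√(2b))²/2 = 2.62000/2 = 1.31000.
(Check via u − w = 2F/√(2b): u − w = 43.77622, 2F/√(2b) = 43.77625.)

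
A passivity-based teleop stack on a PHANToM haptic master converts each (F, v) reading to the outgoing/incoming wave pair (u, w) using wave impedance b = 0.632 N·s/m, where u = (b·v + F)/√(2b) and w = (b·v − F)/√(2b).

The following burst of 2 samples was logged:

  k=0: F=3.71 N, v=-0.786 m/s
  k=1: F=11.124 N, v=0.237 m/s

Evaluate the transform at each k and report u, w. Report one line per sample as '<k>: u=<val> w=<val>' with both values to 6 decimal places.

k=0: b·v=0.632×(-0.786)=-0.496752; √(2b)=1.124278; u=(-0.496752+3.71)/1.124278=2.858056, w=(-0.496752−3.71)/1.124278=-3.741738
k=1: b·v=0.632×0.237=0.149784; √(2b)=1.124278; u=(0.149784+11.124)/1.124278=10.027581, w=(0.149784−11.124)/1.124278=-9.761127

0: u=2.858056 w=-3.741738
1: u=10.027581 w=-9.761127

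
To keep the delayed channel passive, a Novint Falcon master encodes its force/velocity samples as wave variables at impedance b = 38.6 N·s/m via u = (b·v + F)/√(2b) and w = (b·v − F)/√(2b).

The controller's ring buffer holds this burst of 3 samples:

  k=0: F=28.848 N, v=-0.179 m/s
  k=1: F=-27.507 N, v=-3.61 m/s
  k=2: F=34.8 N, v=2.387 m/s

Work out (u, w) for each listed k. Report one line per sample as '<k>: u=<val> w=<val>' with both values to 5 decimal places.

0: u=2.49689 w=-4.06965
1: u=-18.99002 w=-12.72872
2: u=14.44720 w=6.52582

k=0: b·v=38.6×(-0.179)=-6.90940; √(2b)=8.78635; u=(-6.90940+28.848)/8.78635=2.49689, w=(-6.90940−28.848)/8.78635=-4.06965
k=1: b·v=38.6×(-3.61)=-139.34600; √(2b)=8.78635; u=(-139.34600+(-27.507))/8.78635=-18.99002, w=(-139.34600−(-27.507))/8.78635=-12.72872
k=2: b·v=38.6×2.387=92.13820; √(2b)=8.78635; u=(92.13820+34.8)/8.78635=14.44720, w=(92.13820−34.8)/8.78635=6.52582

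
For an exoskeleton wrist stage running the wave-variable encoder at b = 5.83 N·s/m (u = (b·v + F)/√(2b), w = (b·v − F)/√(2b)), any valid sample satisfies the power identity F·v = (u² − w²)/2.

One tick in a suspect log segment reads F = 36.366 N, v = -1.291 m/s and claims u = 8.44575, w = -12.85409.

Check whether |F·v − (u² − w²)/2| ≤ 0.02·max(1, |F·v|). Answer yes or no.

F·v = 36.366×(-1.291) = -46.94851 W.
(u² − w²)/2 = (71.33069 − 165.22763)/2 = -46.94847 W.
|Δ| = 0.00004;  2% of max(1, |F·v|) = 0.93897.

yes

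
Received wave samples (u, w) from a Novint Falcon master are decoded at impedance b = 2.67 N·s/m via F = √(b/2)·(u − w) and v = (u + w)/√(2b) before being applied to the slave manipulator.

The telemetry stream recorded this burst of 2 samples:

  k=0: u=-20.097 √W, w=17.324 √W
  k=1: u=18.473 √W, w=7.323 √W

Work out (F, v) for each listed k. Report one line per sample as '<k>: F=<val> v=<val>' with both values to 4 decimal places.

0: F=-43.2370 v=-1.2000
1: F=12.8830 v=11.1630

k=0: u−w=-37.4210, u+w=-2.7730; √(b/2)=1.1554, √(2b)=2.3108; F=1.1554×(-37.421)=-43.2370, v=-2.7730/2.3108=-1.2000
k=1: u−w=11.1500, u+w=25.7960; √(b/2)=1.1554, √(2b)=2.3108; F=1.1554×11.15=12.8830, v=25.7960/2.3108=11.1630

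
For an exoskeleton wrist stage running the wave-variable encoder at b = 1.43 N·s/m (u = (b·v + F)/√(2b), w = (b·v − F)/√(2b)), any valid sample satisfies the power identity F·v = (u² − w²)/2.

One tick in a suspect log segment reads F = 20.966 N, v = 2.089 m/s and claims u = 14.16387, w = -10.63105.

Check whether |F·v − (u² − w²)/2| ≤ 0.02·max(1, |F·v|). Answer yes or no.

yes

F·v = 20.966×2.089 = 43.79797 W.
(u² − w²)/2 = (200.61521 − 113.01922)/2 = 43.79799 W.
|Δ| = 0.00002;  2% of max(1, |F·v|) = 0.87596.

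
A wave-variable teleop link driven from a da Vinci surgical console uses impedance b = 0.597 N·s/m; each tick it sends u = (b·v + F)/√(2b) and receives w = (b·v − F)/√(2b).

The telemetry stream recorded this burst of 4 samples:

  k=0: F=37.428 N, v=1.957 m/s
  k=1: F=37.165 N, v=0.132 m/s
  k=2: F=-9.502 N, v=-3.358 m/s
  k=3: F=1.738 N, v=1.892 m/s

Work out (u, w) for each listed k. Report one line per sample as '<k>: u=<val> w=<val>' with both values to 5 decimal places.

k=0: b·v=0.597×1.957=1.16833; √(2b)=1.09270; u=(1.16833+37.428)/1.09270=35.32188, w=(1.16833−37.428)/1.09270=-33.18346
k=1: b·v=0.597×0.132=0.07880; √(2b)=1.09270; u=(0.07880+37.165)/1.09270=34.08410, w=(0.07880−37.165)/1.09270=-33.93987
k=2: b·v=0.597×(-3.358)=-2.00473; √(2b)=1.09270; u=(-2.00473+(-9.502))/1.09270=-10.53051, w=(-2.00473−(-9.502))/1.09270=6.86122
k=3: b·v=0.597×1.892=1.12952; √(2b)=1.09270; u=(1.12952+1.738)/1.09270=2.62425, w=(1.12952−1.738)/1.09270=-0.55685

0: u=35.32188 w=-33.18346
1: u=34.08410 w=-33.93987
2: u=-10.53051 w=6.86122
3: u=2.62425 w=-0.55685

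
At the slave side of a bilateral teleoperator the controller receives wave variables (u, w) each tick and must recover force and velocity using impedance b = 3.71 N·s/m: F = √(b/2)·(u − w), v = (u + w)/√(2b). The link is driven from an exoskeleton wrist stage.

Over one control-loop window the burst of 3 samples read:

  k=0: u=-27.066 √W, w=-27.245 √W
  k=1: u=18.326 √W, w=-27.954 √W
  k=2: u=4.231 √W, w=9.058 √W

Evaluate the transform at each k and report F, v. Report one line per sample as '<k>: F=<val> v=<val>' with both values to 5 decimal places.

k=0: u−w=0.17900, u+w=-54.31100; √(b/2)=1.36198, √(2b)=2.72397; F=1.36198×0.179=0.24380, v=-54.31100/2.72397=-19.93820
k=1: u−w=46.28000, u+w=-9.62800; √(b/2)=1.36198, √(2b)=2.72397; F=1.36198×46.28=63.03261, v=-9.62800/2.72397=-3.53455
k=2: u−w=-4.82700, u+w=13.28900; √(b/2)=1.36198, √(2b)=2.72397; F=1.36198×(-4.827)=-6.57430, v=13.28900/2.72397=4.87855

0: F=0.24380 v=-19.93820
1: F=63.03261 v=-3.53455
2: F=-6.57430 v=4.87855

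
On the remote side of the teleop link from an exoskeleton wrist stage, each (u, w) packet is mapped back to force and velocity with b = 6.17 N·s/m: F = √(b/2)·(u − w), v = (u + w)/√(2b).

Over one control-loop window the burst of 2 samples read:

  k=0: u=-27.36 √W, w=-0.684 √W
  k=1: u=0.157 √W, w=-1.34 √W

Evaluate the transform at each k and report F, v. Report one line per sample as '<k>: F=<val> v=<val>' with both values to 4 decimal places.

0: F=-46.8542 v=-7.9833
1: F=2.6294 v=-0.3368

k=0: u−w=-26.6760, u+w=-28.0440; √(b/2)=1.7564, √(2b)=3.5128; F=1.7564×(-26.676)=-46.8542, v=-28.0440/3.5128=-7.9833
k=1: u−w=1.4970, u+w=-1.1830; √(b/2)=1.7564, √(2b)=3.5128; F=1.7564×1.497=2.6294, v=-1.1830/3.5128=-0.3368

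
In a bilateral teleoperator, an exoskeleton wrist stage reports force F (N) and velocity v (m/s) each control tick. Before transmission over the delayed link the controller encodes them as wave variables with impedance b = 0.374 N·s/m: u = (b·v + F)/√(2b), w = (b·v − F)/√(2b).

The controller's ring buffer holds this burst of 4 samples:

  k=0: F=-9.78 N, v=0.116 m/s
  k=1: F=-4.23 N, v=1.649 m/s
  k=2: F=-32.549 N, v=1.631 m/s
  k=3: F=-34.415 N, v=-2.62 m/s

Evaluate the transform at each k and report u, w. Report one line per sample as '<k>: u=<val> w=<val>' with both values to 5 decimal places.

k=0: b·v=0.374×0.116=0.04338; √(2b)=0.86487; u=(0.04338+(-9.78))/0.86487=-11.25790, w=(0.04338−(-9.78))/0.86487=11.35822
k=1: b·v=0.374×1.649=0.61673; √(2b)=0.86487; u=(0.61673+(-4.23))/0.86487=-4.17782, w=(0.61673−(-4.23))/0.86487=5.60399
k=2: b·v=0.374×1.631=0.60999; √(2b)=0.86487; u=(0.60999+(-32.549))/0.86487=-36.92926, w=(0.60999−(-32.549))/0.86487=38.33986
k=3: b·v=0.374×(-2.62)=-0.97988; √(2b)=0.86487; u=(-0.97988+(-34.415))/0.86487=-40.92509, w=(-0.97988−(-34.415))/0.86487=38.65913

0: u=-11.25790 w=11.35822
1: u=-4.17782 w=5.60399
2: u=-36.92926 w=38.33986
3: u=-40.92509 w=38.65913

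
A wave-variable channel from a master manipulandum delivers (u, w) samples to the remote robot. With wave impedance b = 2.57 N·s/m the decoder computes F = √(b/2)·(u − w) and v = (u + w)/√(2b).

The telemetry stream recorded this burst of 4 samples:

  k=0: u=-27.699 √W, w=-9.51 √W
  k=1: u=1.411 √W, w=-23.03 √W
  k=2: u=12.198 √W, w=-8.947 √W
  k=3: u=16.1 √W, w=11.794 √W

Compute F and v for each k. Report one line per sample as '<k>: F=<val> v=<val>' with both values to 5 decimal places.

0: F=-20.61866 v=-16.41219
1: F=27.70579 v=-9.53573
2: F=23.96952 v=1.43395
3: F=4.88119 v=12.30352

k=0: u−w=-18.18900, u+w=-37.20900; √(b/2)=1.13358, √(2b)=2.26716; F=1.13358×(-18.189)=-20.61866, v=-37.20900/2.26716=-16.41219
k=1: u−w=24.44100, u+w=-21.61900; √(b/2)=1.13358, √(2b)=2.26716; F=1.13358×24.441=27.70579, v=-21.61900/2.26716=-9.53573
k=2: u−w=21.14500, u+w=3.25100; √(b/2)=1.13358, √(2b)=2.26716; F=1.13358×21.145=23.96952, v=3.25100/2.26716=1.43395
k=3: u−w=4.30600, u+w=27.89400; √(b/2)=1.13358, √(2b)=2.26716; F=1.13358×4.306=4.88119, v=27.89400/2.26716=12.30352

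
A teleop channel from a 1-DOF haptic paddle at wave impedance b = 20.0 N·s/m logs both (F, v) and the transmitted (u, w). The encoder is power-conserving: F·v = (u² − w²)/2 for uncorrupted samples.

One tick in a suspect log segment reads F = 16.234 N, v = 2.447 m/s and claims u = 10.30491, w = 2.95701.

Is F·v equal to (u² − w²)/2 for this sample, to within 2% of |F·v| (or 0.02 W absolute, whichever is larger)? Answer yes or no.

no

F·v = 16.234×2.447 = 39.72460 W.
(u² − w²)/2 = (106.19117 − 8.74391)/2 = 48.72363 W.
|Δ| = 8.99903;  2% of max(1, |F·v|) = 0.79449.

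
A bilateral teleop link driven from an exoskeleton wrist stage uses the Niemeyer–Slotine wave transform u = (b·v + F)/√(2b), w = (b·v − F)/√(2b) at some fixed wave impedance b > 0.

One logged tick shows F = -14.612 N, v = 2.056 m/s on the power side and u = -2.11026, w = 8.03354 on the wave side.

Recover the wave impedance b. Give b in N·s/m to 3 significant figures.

b = 4.15 N·s/m

u + w = 5.9233;  u + w = √(2b)·v, so √(2b) = 5.9233/2.056 = 2.8810.
b = (√(2b))²/2 = 8.3000/2 = 4.1500.
(Check via u − w = 2F/√(2b): u − w = -10.1438, 2F/√(2b) = -10.1438.)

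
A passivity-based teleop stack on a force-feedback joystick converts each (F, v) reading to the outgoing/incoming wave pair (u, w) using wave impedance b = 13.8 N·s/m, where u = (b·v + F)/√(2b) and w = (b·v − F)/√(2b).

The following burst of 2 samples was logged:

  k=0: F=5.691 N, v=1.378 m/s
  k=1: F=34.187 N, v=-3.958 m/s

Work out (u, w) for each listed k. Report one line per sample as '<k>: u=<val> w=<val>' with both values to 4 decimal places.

k=0: b·v=13.8×1.378=19.0164; √(2b)=5.2536; u=(19.0164+5.691)/5.2536=4.7030, w=(19.0164−5.691)/5.2536=2.5364
k=1: b·v=13.8×(-3.958)=-54.6204; √(2b)=5.2536; u=(-54.6204+34.187)/5.2536=-3.8894, w=(-54.6204−34.187)/5.2536=-16.9042

0: u=4.7030 w=2.5364
1: u=-3.8894 w=-16.9042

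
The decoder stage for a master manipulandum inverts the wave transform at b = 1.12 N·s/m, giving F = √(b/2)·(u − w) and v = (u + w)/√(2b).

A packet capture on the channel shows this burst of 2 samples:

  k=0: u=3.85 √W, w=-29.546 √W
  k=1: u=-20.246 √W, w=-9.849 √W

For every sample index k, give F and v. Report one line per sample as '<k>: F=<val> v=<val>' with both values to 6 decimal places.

0: F=24.991278 v=-17.168862
1: F=-7.780402 v=-20.108068

k=0: u−w=33.396000, u+w=-25.696000; √(b/2)=0.748331, √(2b)=1.496663; F=0.748331×33.396=24.991278, v=-25.696000/1.496663=-17.168862
k=1: u−w=-10.397000, u+w=-30.095000; √(b/2)=0.748331, √(2b)=1.496663; F=0.748331×(-10.397)=-7.780402, v=-30.095000/1.496663=-20.108068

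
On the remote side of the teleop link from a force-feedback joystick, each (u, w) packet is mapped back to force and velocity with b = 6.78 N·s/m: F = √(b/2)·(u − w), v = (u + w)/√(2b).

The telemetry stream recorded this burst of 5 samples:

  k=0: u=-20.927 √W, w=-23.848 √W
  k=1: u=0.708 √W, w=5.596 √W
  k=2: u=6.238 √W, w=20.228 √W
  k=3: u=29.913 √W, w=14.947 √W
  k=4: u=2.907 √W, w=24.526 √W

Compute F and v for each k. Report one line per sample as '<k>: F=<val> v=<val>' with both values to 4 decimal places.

k=0: u−w=2.9210, u+w=-44.7750; √(b/2)=1.8412, √(2b)=3.6824; F=1.8412×2.921=5.3781, v=-44.7750/3.6824=-12.1592
k=1: u−w=-4.8880, u+w=6.3040; √(b/2)=1.8412, √(2b)=3.6824; F=1.8412×(-4.888)=-8.9998, v=6.3040/3.6824=1.7119
k=2: u−w=-13.9900, u+w=26.4660; √(b/2)=1.8412, √(2b)=3.6824; F=1.8412×(-13.99)=-25.7583, v=26.4660/3.6824=7.1872
k=3: u−w=14.9660, u+w=44.8600; √(b/2)=1.8412, √(2b)=3.6824; F=1.8412×14.966=27.5553, v=44.8600/3.6824=12.1823
k=4: u−w=-21.6190, u+w=27.4330; √(b/2)=1.8412, √(2b)=3.6824; F=1.8412×(-21.619)=-39.8048, v=27.4330/3.6824=7.4498

0: F=5.3781 v=-12.1592
1: F=-8.9998 v=1.7119
2: F=-25.7583 v=7.1872
3: F=27.5553 v=12.1823
4: F=-39.8048 v=7.4498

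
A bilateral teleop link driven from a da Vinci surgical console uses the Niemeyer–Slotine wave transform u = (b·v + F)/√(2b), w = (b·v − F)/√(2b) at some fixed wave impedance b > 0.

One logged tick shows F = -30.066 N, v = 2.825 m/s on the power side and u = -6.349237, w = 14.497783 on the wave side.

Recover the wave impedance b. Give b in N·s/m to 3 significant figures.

b = 4.16 N·s/m

u + w = 8.148546;  u + w = √(2b)·v, so √(2b) = 8.148546/2.825 = 2.884441.
b = (√(2b))²/2 = 8.320000/2 = 4.160000.
(Check via u − w = 2F/√(2b): u − w = -20.847020, 2F/√(2b) = -20.847020.)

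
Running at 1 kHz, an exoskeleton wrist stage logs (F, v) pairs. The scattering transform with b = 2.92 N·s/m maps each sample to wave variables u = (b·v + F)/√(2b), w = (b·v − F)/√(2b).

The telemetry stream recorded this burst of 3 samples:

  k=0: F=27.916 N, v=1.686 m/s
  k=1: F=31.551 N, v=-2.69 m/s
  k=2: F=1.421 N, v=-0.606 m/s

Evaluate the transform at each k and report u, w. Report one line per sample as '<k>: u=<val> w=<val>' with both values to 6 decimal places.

k=0: b·v=2.92×1.686=4.923120; √(2b)=2.416609; u=(4.923120+27.916)/2.416609=13.588925, w=(4.923120−27.916)/2.416609=-9.514521
k=1: b·v=2.92×(-2.69)=-7.854800; √(2b)=2.416609; u=(-7.854800+31.551)/2.416609=9.805557, w=(-7.854800−31.551)/2.416609=-16.306236
k=2: b·v=2.92×(-0.606)=-1.769520; √(2b)=2.416609; u=(-1.769520+1.421)/2.416609=-0.144219, w=(-1.769520−1.421)/2.416609=-1.320247

0: u=13.588925 w=-9.514521
1: u=9.805557 w=-16.306236
2: u=-0.144219 w=-1.320247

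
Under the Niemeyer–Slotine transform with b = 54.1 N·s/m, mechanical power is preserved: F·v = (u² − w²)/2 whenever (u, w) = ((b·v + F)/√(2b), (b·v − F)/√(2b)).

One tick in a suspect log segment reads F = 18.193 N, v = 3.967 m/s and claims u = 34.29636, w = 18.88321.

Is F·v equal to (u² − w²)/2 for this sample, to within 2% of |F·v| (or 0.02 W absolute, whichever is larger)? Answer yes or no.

F·v = 18.193×3.967 = 72.17163 W.
(u² − w²)/2 = (1176.24031 − 356.57562)/2 = 409.83234 W.
|Δ| = 337.66071;  2% of max(1, |F·v|) = 1.44343.

no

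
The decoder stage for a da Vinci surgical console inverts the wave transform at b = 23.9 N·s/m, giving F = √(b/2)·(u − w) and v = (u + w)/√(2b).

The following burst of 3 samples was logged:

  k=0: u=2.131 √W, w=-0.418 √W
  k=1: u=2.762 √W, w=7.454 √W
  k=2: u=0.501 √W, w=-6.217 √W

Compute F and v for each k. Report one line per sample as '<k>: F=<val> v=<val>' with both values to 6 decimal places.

0: F=8.811580 v=0.247767
1: F=-16.219668 v=1.477634
2: F=23.223301 v=-0.826758

k=0: u−w=2.549000, u+w=1.713000; √(b/2)=3.456877, √(2b)=6.913754; F=3.456877×2.549=8.811580, v=1.713000/6.913754=0.247767
k=1: u−w=-4.692000, u+w=10.216000; √(b/2)=3.456877, √(2b)=6.913754; F=3.456877×(-4.692)=-16.219668, v=10.216000/6.913754=1.477634
k=2: u−w=6.718000, u+w=-5.716000; √(b/2)=3.456877, √(2b)=6.913754; F=3.456877×6.718=23.223301, v=-5.716000/6.913754=-0.826758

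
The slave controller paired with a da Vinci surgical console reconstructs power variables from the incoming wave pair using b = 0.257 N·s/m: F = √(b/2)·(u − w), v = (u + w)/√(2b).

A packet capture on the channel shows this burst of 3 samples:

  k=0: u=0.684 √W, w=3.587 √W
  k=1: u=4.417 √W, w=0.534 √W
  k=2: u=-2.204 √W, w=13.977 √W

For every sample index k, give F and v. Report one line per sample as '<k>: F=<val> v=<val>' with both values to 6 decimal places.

k=0: u−w=-2.903000, u+w=4.271000; √(b/2)=0.358469, √(2b)=0.716938; F=0.358469×(-2.903)=-1.040635, v=4.271000/0.716938=5.957280
k=1: u−w=3.883000, u+w=4.951000; √(b/2)=0.358469, √(2b)=0.716938; F=0.358469×3.883=1.391935, v=4.951000/0.716938=6.905758
k=2: u−w=-16.181000, u+w=11.773000; √(b/2)=0.358469, √(2b)=0.716938; F=0.358469×(-16.181)=-5.800386, v=11.773000/0.716938=16.421226

0: F=-1.040635 v=5.957280
1: F=1.391935 v=6.905758
2: F=-5.800386 v=16.421226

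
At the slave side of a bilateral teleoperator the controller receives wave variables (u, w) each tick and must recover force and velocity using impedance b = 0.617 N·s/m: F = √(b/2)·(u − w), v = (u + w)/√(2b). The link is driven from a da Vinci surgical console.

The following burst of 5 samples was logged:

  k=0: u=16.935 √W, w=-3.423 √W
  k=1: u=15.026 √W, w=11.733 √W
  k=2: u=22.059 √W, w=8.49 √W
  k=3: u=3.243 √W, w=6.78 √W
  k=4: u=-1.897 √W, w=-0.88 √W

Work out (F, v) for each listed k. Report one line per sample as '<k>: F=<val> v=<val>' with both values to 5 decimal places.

k=0: u−w=20.35800, u+w=13.51200; √(b/2)=0.55543, √(2b)=1.11086; F=0.55543×20.358=11.30740, v=13.51200/1.11086=12.16360
k=1: u−w=3.29300, u+w=26.75900; √(b/2)=0.55543, √(2b)=1.11086; F=0.55543×3.293=1.82902, v=26.75900/1.11086=24.08864
k=2: u−w=13.56900, u+w=30.54900; √(b/2)=0.55543, √(2b)=1.11086; F=0.55543×13.569=7.53660, v=30.54900/1.11086=27.50043
k=3: u−w=-3.53700, u+w=10.02300; √(b/2)=0.55543, √(2b)=1.11086; F=0.55543×(-3.537)=-1.96455, v=10.02300/1.11086=9.02278
k=4: u−w=-1.01700, u+w=-2.77700; √(b/2)=0.55543, √(2b)=1.11086; F=0.55543×(-1.017)=-0.56487, v=-2.77700/1.11086=-2.49988

0: F=11.30740 v=12.16360
1: F=1.82902 v=24.08864
2: F=7.53660 v=27.50043
3: F=-1.96455 v=9.02278
4: F=-0.56487 v=-2.49988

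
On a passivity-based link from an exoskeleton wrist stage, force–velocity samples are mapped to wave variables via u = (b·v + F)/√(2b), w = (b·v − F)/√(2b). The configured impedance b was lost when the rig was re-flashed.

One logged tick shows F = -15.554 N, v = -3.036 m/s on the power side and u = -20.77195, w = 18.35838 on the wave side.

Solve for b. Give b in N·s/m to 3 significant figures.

b = 0.316 N·s/m

u + w = -2.4136;  u + w = √(2b)·v, so √(2b) = -2.4136/(-3.036) = 0.7950.
b = (√(2b))²/2 = 0.6320/2 = 0.3160.
(Check via u − w = 2F/√(2b): u − w = -39.1303, 2F/√(2b) = -39.1304.)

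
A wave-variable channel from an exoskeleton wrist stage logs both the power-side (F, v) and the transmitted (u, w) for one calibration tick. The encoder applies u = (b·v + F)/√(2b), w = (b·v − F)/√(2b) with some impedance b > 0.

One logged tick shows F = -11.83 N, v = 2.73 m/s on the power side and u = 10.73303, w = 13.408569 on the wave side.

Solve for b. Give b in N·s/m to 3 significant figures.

u + w = 24.141599;  u + w = √(2b)·v, so √(2b) = 24.141599/2.73 = 8.843077.
b = (√(2b))²/2 = 78.200003/2 = 39.100001.
(Check via u − w = 2F/√(2b): u − w = -2.675539, 2F/√(2b) = -2.675539.)

b = 39.1 N·s/m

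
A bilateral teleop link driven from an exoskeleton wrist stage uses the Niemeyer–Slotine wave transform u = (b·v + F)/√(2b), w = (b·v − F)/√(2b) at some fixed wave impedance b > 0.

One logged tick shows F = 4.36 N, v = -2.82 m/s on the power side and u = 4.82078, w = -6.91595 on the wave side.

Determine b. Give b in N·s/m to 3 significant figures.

b = 0.276 N·s/m

u + w = -2.0952;  u + w = √(2b)·v, so √(2b) = -2.0952/(-2.82) = 0.7430.
b = (√(2b))²/2 = 0.5520/2 = 0.2760.
(Check via u − w = 2F/√(2b): u − w = 11.7367, 2F/√(2b) = 11.7367.)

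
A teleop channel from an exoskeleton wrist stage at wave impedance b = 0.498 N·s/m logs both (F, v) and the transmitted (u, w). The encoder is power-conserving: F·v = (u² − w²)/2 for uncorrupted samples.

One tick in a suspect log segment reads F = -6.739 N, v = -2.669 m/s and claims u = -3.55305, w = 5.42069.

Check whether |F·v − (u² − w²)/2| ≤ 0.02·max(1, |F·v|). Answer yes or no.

F·v = (-6.739)×(-2.669) = 17.98639 W.
(u² − w²)/2 = (12.62416 − 29.38388)/2 = -8.37986 W.
|Δ| = 26.36625;  2% of max(1, |F·v|) = 0.35973.

no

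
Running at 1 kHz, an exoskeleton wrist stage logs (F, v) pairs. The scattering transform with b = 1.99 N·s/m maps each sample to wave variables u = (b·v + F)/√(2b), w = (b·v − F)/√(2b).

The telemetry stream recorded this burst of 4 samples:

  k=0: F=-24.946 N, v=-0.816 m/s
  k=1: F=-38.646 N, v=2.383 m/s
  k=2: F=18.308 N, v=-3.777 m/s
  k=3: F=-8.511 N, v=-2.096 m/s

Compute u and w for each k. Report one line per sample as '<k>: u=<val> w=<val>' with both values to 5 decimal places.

0: u=-13.31826 w=11.69034
1: u=-16.99445 w=21.74852
2: u=5.40943 w=-12.94452
3: u=-6.35693 w=2.17543

k=0: b·v=1.99×(-0.816)=-1.62384; √(2b)=1.99499; u=(-1.62384+(-24.946))/1.99499=-13.31826, w=(-1.62384−(-24.946))/1.99499=11.69034
k=1: b·v=1.99×2.383=4.74217; √(2b)=1.99499; u=(4.74217+(-38.646))/1.99499=-16.99445, w=(4.74217−(-38.646))/1.99499=21.74852
k=2: b·v=1.99×(-3.777)=-7.51623; √(2b)=1.99499; u=(-7.51623+18.308)/1.99499=5.40943, w=(-7.51623−18.308)/1.99499=-12.94452
k=3: b·v=1.99×(-2.096)=-4.17104; √(2b)=1.99499; u=(-4.17104+(-8.511))/1.99499=-6.35693, w=(-4.17104−(-8.511))/1.99499=2.17543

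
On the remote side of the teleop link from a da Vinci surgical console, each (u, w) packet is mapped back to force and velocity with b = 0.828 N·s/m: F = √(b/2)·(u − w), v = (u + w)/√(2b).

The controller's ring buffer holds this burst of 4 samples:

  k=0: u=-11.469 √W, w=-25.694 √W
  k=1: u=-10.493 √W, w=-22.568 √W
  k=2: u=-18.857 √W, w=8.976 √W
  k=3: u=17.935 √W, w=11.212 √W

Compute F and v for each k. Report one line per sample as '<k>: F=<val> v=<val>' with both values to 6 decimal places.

k=0: u−w=14.225000, u+w=-37.163000; √(b/2)=0.643428, √(2b)=1.286857; F=0.643428×14.225=9.152768, v=-37.163000/1.286857=-28.878897
k=1: u−w=12.075000, u+w=-33.061000; √(b/2)=0.643428, √(2b)=1.286857; F=0.643428×12.075=7.769397, v=-33.061000/1.286857=-25.691285
k=2: u−w=-27.833000, u+w=-9.881000; √(b/2)=0.643428, √(2b)=1.286857; F=0.643428×(-27.833)=-17.908540, v=-9.881000/1.286857=-7.678400
k=3: u−w=6.723000, u+w=29.147000; √(b/2)=0.643428, √(2b)=1.286857; F=0.643428×6.723=4.325769, v=29.147000/1.286857=22.649765

0: F=9.152768 v=-28.878897
1: F=7.769397 v=-25.691285
2: F=-17.908540 v=-7.678400
3: F=4.325769 v=22.649765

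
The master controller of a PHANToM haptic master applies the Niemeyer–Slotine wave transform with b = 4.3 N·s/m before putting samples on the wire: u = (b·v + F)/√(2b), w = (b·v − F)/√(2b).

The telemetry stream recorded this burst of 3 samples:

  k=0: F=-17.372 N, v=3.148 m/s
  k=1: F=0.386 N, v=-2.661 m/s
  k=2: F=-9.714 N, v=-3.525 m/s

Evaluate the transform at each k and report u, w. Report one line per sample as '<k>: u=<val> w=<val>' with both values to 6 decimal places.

k=0: b·v=4.3×3.148=13.536400; √(2b)=2.932576; u=(13.536400+(-17.372))/2.932576=-1.307929, w=(13.536400−(-17.372))/2.932576=10.539677
k=1: b·v=4.3×(-2.661)=-11.442300; √(2b)=2.932576; u=(-11.442300+0.386)/2.932576=-3.770167, w=(-11.442300−0.386)/2.932576=-4.033417
k=2: b·v=4.3×(-3.525)=-15.157500; √(2b)=2.932576; u=(-15.157500+(-9.714))/2.932576=-8.481111, w=(-15.157500−(-9.714))/2.932576=-1.856218

0: u=-1.307929 w=10.539677
1: u=-3.770167 w=-4.033417
2: u=-8.481111 w=-1.856218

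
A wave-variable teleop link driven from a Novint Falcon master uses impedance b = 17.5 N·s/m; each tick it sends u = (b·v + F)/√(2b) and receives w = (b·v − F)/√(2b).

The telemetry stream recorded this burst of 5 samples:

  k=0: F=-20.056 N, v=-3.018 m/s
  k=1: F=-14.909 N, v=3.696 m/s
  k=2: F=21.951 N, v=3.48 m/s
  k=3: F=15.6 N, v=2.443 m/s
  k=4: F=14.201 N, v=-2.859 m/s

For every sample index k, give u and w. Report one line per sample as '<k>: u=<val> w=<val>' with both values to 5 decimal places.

k=0: b·v=17.5×(-3.018)=-52.81500; √(2b)=5.91608; u=(-52.81500+(-20.056))/5.91608=-12.31745, w=(-52.81500−(-20.056))/5.91608=-5.53728
k=1: b·v=17.5×3.696=64.68000; √(2b)=5.91608; u=(64.68000+(-14.909))/5.91608=8.41283, w=(64.68000−(-14.909))/5.91608=13.45300
k=2: b·v=17.5×3.48=60.90000; √(2b)=5.91608; u=(60.90000+21.951)/5.91608=14.00438, w=(60.90000−21.951)/5.91608=6.58358
k=3: b·v=17.5×2.443=42.75250; √(2b)=5.91608; u=(42.75250+15.6)/5.91608=9.86337, w=(42.75250−15.6)/5.91608=4.58961
k=4: b·v=17.5×(-2.859)=-50.03250; √(2b)=5.91608; u=(-50.03250+14.201)/5.91608=-6.05663, w=(-50.03250−14.201)/5.91608=-10.85744

0: u=-12.31745 w=-5.53728
1: u=8.41283 w=13.45300
2: u=14.00438 w=6.58358
3: u=9.86337 w=4.58961
4: u=-6.05663 w=-10.85744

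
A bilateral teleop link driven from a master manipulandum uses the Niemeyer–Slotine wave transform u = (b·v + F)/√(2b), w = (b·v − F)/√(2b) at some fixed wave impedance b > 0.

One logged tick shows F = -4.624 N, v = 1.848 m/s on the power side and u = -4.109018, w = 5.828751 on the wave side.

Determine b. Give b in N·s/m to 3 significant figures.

b = 0.433 N·s/m

u + w = 1.719733;  u + w = √(2b)·v, so √(2b) = 1.719733/1.848 = 0.930591.
b = (√(2b))²/2 = 0.866000/2 = 0.433000.
(Check via u − w = 2F/√(2b): u − w = -9.937769, 2F/√(2b) = -9.937766.)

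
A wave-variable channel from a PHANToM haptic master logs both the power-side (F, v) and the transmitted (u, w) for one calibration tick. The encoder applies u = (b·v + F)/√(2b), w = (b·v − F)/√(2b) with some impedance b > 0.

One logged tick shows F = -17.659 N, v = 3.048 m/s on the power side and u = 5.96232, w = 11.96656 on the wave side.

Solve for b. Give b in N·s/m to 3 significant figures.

u + w = 17.92888;  u + w = √(2b)·v, so √(2b) = 17.92888/3.048 = 5.88218.
b = (√(2b))²/2 = 34.60002/2 = 17.30001.
(Check via u − w = 2F/√(2b): u − w = -6.00424, 2F/√(2b) = -6.00424.)

b = 17.3 N·s/m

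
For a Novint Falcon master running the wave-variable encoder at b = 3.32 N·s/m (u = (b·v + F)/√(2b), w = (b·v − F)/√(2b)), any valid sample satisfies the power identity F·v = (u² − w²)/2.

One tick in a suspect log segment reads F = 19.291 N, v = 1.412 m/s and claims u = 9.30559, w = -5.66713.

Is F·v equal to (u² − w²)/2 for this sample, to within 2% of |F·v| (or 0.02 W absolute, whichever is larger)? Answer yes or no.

yes

F·v = 19.291×1.412 = 27.23889 W.
(u² − w²)/2 = (86.59401 − 32.11636)/2 = 27.23882 W.
|Δ| = 0.00007;  2% of max(1, |F·v|) = 0.54478.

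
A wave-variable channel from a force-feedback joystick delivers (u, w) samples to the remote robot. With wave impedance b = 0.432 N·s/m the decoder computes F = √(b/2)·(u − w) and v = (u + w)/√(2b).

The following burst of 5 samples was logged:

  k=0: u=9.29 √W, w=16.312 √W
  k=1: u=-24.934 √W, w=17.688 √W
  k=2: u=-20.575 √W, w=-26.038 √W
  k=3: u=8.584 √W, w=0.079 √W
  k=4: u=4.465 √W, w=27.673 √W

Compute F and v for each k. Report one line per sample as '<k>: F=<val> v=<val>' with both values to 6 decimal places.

0: F=-3.263531 v=27.543367
1: F=-19.808916 v=-7.795455
2: F=2.538973 v=-50.147604
3: F=3.952767 v=9.319904
4: F=-10.786104 v=34.574983

k=0: u−w=-7.022000, u+w=25.602000; √(b/2)=0.464758, √(2b)=0.929516; F=0.464758×(-7.022)=-3.263531, v=25.602000/0.929516=27.543367
k=1: u−w=-42.622000, u+w=-7.246000; √(b/2)=0.464758, √(2b)=0.929516; F=0.464758×(-42.622)=-19.808916, v=-7.246000/0.929516=-7.795455
k=2: u−w=5.463000, u+w=-46.613000; √(b/2)=0.464758, √(2b)=0.929516; F=0.464758×5.463=2.538973, v=-46.613000/0.929516=-50.147604
k=3: u−w=8.505000, u+w=8.663000; √(b/2)=0.464758, √(2b)=0.929516; F=0.464758×8.505=3.952767, v=8.663000/0.929516=9.319904
k=4: u−w=-23.208000, u+w=32.138000; √(b/2)=0.464758, √(2b)=0.929516; F=0.464758×(-23.208)=-10.786104, v=32.138000/0.929516=34.574983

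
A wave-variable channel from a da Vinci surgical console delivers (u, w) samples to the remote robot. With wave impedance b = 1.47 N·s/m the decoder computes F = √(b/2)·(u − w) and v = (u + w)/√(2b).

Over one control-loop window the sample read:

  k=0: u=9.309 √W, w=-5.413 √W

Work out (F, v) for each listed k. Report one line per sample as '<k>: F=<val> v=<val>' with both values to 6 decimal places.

0: F=12.621486 v=2.272193

k=0: u−w=14.722000, u+w=3.896000; √(b/2)=0.857321, √(2b)=1.714643; F=0.857321×14.722=12.621486, v=3.896000/1.714643=2.272193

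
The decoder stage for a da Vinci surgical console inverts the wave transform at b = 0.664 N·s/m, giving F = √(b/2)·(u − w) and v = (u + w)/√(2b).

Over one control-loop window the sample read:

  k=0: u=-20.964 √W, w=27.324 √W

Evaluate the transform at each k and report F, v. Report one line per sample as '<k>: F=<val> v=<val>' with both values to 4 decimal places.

k=0: u−w=-48.2880, u+w=6.3600; √(b/2)=0.5762, √(2b)=1.1524; F=0.5762×(-48.288)=-27.8233, v=6.3600/1.1524=5.5190

0: F=-27.8233 v=5.5190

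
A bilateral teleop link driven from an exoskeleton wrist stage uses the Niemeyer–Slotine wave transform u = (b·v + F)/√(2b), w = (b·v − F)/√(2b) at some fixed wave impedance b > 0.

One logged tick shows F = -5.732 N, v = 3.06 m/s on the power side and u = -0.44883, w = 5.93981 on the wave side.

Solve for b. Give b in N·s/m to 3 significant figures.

b = 1.61 N·s/m

u + w = 5.49098;  u + w = √(2b)·v, so √(2b) = 5.49098/3.06 = 1.79444.
b = (√(2b))²/2 = 3.22001/2 = 1.61000.
(Check via u − w = 2F/√(2b): u − w = -6.38864, 2F/√(2b) = -6.38863.)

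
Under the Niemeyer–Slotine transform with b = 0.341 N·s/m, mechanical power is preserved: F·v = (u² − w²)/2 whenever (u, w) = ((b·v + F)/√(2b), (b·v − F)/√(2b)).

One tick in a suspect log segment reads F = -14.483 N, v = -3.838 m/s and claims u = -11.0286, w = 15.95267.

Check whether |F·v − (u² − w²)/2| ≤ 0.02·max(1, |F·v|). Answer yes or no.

F·v = (-14.483)×(-3.838) = 55.5858 W.
(u² − w²)/2 = (121.6300 − 254.4877)/2 = -66.4288 W.
|Δ| = 122.0146;  2% of max(1, |F·v|) = 1.1117.

no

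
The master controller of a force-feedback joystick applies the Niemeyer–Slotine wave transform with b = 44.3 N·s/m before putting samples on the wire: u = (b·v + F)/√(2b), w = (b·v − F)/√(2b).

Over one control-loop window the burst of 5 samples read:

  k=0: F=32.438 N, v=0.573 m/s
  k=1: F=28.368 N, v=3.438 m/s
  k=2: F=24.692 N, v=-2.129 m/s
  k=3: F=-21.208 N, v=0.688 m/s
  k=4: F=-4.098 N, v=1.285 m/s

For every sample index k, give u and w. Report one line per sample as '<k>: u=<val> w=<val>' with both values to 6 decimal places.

0: u=6.142929 w=-0.749419
1: u=19.194312 w=13.166748
2: u=-7.396632 w=-12.643128
3: u=0.984876 w=5.491101
4: u=5.612330 w=6.483063

k=0: b·v=44.3×0.573=25.383900; √(2b)=9.412757; u=(25.383900+32.438)/9.412757=6.142929, w=(25.383900−32.438)/9.412757=-0.749419
k=1: b·v=44.3×3.438=152.303400; √(2b)=9.412757; u=(152.303400+28.368)/9.412757=19.194312, w=(152.303400−28.368)/9.412757=13.166748
k=2: b·v=44.3×(-2.129)=-94.314700; √(2b)=9.412757; u=(-94.314700+24.692)/9.412757=-7.396632, w=(-94.314700−24.692)/9.412757=-12.643128
k=3: b·v=44.3×0.688=30.478400; √(2b)=9.412757; u=(30.478400+(-21.208))/9.412757=0.984876, w=(30.478400−(-21.208))/9.412757=5.491101
k=4: b·v=44.3×1.285=56.925500; √(2b)=9.412757; u=(56.925500+(-4.098))/9.412757=5.612330, w=(56.925500−(-4.098))/9.412757=6.483063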